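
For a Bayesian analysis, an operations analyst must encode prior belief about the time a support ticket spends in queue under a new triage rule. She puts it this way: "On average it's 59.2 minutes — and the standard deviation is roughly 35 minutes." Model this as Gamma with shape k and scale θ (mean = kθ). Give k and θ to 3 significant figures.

k ≈ 2.86, θ ≈ 20.7

For Gamma(k, scale θ): mean = kθ, variance = kθ², so CV = 1/√k.
CV = SD/mean = 35/59.2 = 0.5912, hence k = 1/CV² = 2.86.
Then θ = mean/k = 59.2/2.86 = 20.7.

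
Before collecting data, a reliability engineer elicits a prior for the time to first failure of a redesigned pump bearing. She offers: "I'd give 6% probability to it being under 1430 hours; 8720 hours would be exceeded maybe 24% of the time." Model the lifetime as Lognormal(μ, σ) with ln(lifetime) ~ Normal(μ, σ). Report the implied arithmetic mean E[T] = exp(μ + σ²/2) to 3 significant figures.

E[T] ≈ 6820 hours

If T ~ Lognormal(μ,σ) then ln T ~ Normal(μ,σ), so the p-quantile of ln T is μ + z_p·σ.
ln(1430) = 7.265 and ln(8720) = 9.073; z_{0.06} = -1.555, z_{0.76} = 0.7063.
σ = (9.073 − 7.265)/(0.7063 − (-1.555)) = 0.800.
μ = 7.265 − (-1.555)·0.800 = 8.509.
E[T] = exp(μ + σ²/2) = exp(8.509 + 0.3197) = 6820 hours.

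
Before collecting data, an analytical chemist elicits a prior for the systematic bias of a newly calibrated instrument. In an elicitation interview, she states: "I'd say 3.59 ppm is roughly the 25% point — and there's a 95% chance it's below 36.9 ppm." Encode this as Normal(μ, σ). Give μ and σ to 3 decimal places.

For Normal(μ,σ), the p-quantile is μ + z_p·σ. Here z_{0.25} = -0.6745, z_{0.95} = 1.645.
So 3.59 = μ − 0.6745σ and 36.9 = μ + 1.645σ.
Subtracting: σ = (36.9 − 3.59)/(1.645 − (-0.6745)) = 14.362.
Then μ = 3.59 − (-0.6745)·14.362 = 13.277.

μ = 13.277, σ = 14.362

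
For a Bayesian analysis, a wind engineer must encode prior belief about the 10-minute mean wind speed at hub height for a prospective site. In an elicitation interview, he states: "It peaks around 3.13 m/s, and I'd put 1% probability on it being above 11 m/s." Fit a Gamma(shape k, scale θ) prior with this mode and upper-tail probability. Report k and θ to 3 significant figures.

k ≈ 3.74, θ ≈ 1.14

Gamma(k,θ) with k>1 has mode (k−1)θ, so θ = 3.13/(k−1).
Need P(X < 11) = 0.99 with θ tied to k this way. Start at k = 2, θ = 3.13: P(X<11) ≈ 0.866.
Too low — raise k to concentrate. Iterating converges to k ≈ 3.74.
Then θ = 3.13/(3.74−1) ≈ 1.14.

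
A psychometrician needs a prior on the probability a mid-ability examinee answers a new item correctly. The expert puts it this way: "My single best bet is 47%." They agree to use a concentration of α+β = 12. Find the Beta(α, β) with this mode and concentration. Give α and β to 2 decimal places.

α = 5.70, β = 6.30

For α,β > 1 the Beta mode is (α−1)/(α+β−2). With α+β = 12, the mode is (α−1)/10.
Set (α−1)/10 = 0.47 → α = 1 + 0.47·10 = 5.70.
β = 12 − α = 6.30.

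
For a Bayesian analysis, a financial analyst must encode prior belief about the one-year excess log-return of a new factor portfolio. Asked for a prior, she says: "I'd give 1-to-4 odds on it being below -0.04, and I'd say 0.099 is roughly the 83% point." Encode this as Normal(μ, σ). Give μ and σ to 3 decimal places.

For Normal(μ,σ), the p-quantile is μ + z_p·σ. Here z_{0.2} = -0.8416, z_{0.83} = 0.9542.
So -0.04 = μ − 0.8416σ and 0.099 = μ + 0.9542σ.
Subtracting: σ = (0.099 − -0.04)/(0.9542 − (-0.8416)) = 0.077.
Then μ = -0.04 − (-0.8416)·0.077 = 0.025.

μ = 0.025, σ = 0.077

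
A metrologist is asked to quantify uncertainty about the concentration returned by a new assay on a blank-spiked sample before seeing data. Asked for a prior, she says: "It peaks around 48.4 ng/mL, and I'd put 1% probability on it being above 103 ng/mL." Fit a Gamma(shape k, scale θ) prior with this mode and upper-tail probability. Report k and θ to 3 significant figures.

k ≈ 9.51, θ ≈ 5.69

Gamma(k,θ) with k>1 has mode (k−1)θ, so θ = 48.4/(k−1).
Need P(X < 103) = 0.99 with θ tied to k this way. Start at k = 2, θ = 48.4: P(X<103) ≈ 0.628.
Too low — raise k to concentrate. Iterating converges to k ≈ 9.51.
Then θ = 48.4/(9.51−1) ≈ 5.69.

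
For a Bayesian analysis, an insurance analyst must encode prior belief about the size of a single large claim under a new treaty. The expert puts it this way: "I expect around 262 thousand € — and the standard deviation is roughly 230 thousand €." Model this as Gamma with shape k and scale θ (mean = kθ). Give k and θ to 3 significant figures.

For Gamma(k, scale θ): mean = kθ, variance = kθ², so CV = 1/√k.
CV = SD/mean = 230/262 = 0.8779, hence k = 1/CV² = 1.3.
Then θ = mean/k = 262/1.3 = 202.

k ≈ 1.3, θ ≈ 202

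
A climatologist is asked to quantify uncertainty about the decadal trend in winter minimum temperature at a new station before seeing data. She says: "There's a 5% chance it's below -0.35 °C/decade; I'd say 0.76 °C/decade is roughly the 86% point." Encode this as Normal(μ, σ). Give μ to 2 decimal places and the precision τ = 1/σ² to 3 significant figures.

For Normal(μ,σ), the p-quantile is μ + z_p·σ. Here z_{0.05} = -1.645, z_{0.86} = 1.08.
So -0.35 = μ − 1.645σ and 0.76 = μ + 1.08σ.
Subtracting: σ = (0.76 − -0.35)/(1.08 − (-1.645)) = 0.41.
Then μ = -0.35 − (-1.645)·0.41 = 0.32.
Precision τ = 1/σ² = 1/0.4073² = 6.03.

μ = 0.32, τ = 6.03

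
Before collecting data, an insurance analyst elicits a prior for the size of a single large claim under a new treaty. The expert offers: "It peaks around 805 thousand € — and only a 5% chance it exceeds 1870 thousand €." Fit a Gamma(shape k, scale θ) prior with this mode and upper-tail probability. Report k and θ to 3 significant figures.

Gamma(k,θ) with k>1 has mode (k−1)θ, so θ = 805/(k−1).
Need P(X < 1870) = 0.95 with θ tied to k this way. Start at k = 2, θ = 805: P(X<1870) ≈ 0.674.
Too low — raise k to concentrate. Iterating converges to k ≈ 4.85.
Then θ = 805/(4.85−1) ≈ 209.

k ≈ 4.85, θ ≈ 209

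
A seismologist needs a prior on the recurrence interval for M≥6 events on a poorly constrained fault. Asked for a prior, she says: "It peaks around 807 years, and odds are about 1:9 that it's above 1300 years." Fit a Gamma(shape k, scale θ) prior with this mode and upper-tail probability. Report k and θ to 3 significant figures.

k ≈ 9.27, θ ≈ 97.6

Gamma(k,θ) with k>1 has mode (k−1)θ, so θ = 807/(k−1).
Need P(X < 1300) = 0.9 with θ tied to k this way. Start at k = 2, θ = 807: P(X<1300) ≈ 0.479.
Too low — raise k to concentrate. Iterating converges to k ≈ 9.27.
Then θ = 807/(9.27−1) ≈ 97.6.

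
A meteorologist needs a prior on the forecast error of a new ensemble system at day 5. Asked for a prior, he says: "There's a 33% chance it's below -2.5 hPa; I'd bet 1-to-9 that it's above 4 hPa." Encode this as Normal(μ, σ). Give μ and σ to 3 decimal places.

For Normal(μ,σ), the p-quantile is μ + z_p·σ. Here z_{0.33} = -0.4399, z_{0.9} = 1.282.
So -2.5 = μ − 0.4399σ and 4 = μ + 1.282σ.
Subtracting: σ = (4 − -2.5)/(1.282 − (-0.4399)) = 3.776.
Then μ = -2.5 − (-0.4399)·3.776 = -0.839.

μ = -0.839, σ = 3.776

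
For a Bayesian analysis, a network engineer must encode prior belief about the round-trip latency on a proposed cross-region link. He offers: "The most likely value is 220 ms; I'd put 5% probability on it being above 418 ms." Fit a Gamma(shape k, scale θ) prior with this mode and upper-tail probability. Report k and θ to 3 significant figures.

k ≈ 7.75, θ ≈ 32.6

Gamma(k,θ) with k>1 has mode (k−1)θ, so θ = 220/(k−1).
Need P(X < 418) = 0.95 with θ tied to k this way. Start at k = 2, θ = 220: P(X<418) ≈ 0.566.
Too low — raise k to concentrate. Iterating converges to k ≈ 7.75.
Then θ = 220/(7.75−1) ≈ 32.6.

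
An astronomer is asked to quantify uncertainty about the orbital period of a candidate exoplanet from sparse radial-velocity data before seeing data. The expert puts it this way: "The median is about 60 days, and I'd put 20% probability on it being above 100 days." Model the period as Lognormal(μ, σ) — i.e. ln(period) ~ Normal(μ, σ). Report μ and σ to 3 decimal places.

μ ≈ 4.094, σ ≈ 0.607

If T ~ Lognormal(μ,σ) then ln T ~ Normal(μ,σ), so the p-quantile of ln T is μ + z_p·σ.
ln(60) = 4.094 and ln(100) = 4.605; z_{0.5} = 0, z_{0.8} = 0.8416.
σ = (4.605 − 4.094)/(0.8416 − (0)) = 0.607.
μ = 4.094 − (0)·0.607 = 4.094.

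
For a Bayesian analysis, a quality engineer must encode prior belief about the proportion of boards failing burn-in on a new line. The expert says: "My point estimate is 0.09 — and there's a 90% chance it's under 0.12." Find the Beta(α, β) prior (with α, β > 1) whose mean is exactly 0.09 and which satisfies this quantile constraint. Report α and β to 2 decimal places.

With mean 0.09 fixed, write α = 0.09s, β = 0.91s where s = α+β.
Need P(θ < 0.12) = 0.9 under Beta(0.09s, 0.91s). Normal approximation: (q−m)/√(m(1−m)/s) ≈ z_{0.9} = 1.28, so s ≈ 0.09·0.91·(1.28)²/(0.12−0.09)² = 149.5.
At s = 149.5: P(θ<0.12) ≈ 0.894. Adjusting to match 0.9 gives s ≈ 158.43.
So α = 0.09·158.43 ≈ 14.26, β = 0.91·158.43 ≈ 144.17.

α ≈ 14.26, β ≈ 144.17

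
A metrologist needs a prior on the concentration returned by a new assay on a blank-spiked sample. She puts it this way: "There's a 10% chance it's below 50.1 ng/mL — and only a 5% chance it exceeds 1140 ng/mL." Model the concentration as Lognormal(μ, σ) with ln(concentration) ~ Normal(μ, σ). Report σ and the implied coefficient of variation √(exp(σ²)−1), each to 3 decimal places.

If T ~ Lognormal(μ,σ) then ln T ~ Normal(μ,σ), so the p-quantile of ln T is μ + z_p·σ.
ln(50.1) = 3.914 and ln(1140) = 7.039; z_{0.1} = -1.282, z_{0.95} = 1.645.
σ = (7.039 − 3.914)/(1.645 − (-1.282)) = 1.068.
μ = 3.914 − (-1.282)·1.068 = 5.282.
CV = √(exp(σ²)−1) = √(exp(1.1402)−1) = 1.459.

σ ≈ 1.068, CV ≈ 1.459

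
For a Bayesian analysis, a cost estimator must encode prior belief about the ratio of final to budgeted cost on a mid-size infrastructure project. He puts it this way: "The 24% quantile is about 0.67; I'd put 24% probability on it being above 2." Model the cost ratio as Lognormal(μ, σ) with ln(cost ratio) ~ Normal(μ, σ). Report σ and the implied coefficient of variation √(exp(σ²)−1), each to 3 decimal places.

If T ~ Lognormal(μ,σ) then ln T ~ Normal(μ,σ), so the p-quantile of ln T is μ + z_p·σ.
ln(0.67) = -0.4005 and ln(2) = 0.6931; z_{0.24} = -0.7063, z_{0.76} = 0.7063.
σ = (0.6931 − -0.4005)/(0.7063 − (-0.7063)) = 0.774.
μ = -0.4005 − (-0.7063)·0.774 = 0.146.
CV = √(exp(σ²)−1) = √(exp(0.5994)−1) = 0.906.

σ ≈ 0.774, CV ≈ 0.906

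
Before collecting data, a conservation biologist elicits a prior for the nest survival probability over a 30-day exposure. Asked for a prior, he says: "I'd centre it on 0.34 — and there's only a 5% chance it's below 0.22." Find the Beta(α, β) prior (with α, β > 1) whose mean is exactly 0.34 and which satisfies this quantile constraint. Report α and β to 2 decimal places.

α ≈ 12.91, β ≈ 25.05

With mean 0.34 fixed, write α = 0.34s, β = 0.66s where s = α+β.
Need P(θ < 0.22) = 0.05 under Beta(0.34s, 0.66s). Normal approximation: (q−m)/√(m(1−m)/s) ≈ z_{0.05} = -1.64, so s ≈ 0.34·0.66·(-1.64)²/(0.22−0.34)² = 42.2.
At s = 42.2: P(θ<0.22) ≈ 0.041. Adjusting to match 0.05 gives s ≈ 37.96.
So α = 0.34·37.96 ≈ 12.91, β = 0.66·37.96 ≈ 25.05.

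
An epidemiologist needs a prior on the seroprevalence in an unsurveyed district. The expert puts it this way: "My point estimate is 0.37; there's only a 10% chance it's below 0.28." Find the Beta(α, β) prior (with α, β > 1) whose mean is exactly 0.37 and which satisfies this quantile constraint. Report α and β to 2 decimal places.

With mean 0.37 fixed, write α = 0.37s, β = 0.63s where s = α+β.
Need P(θ < 0.28) = 0.1 under Beta(0.37s, 0.63s). Normal approximation: (q−m)/√(m(1−m)/s) ≈ z_{0.1} = -1.28, so s ≈ 0.37·0.63·(-1.28)²/(0.28−0.37)² = 47.3.
At s = 47.3: P(θ<0.28) ≈ 0.096. Adjusting to match 0.1 gives s ≈ 45.55.
So α = 0.37·45.55 ≈ 16.85, β = 0.63·45.55 ≈ 28.70.

α ≈ 16.85, β ≈ 28.70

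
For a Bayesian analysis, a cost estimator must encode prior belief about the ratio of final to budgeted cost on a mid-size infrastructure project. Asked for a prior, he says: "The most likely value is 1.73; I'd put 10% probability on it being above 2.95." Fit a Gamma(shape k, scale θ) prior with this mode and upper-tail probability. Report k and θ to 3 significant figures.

Gamma(k,θ) with k>1 has mode (k−1)θ, so θ = 1.73/(k−1).
Need P(X < 2.95) = 0.9 with θ tied to k this way. Start at k = 2, θ = 1.73: P(X<2.95) ≈ 0.508.
Too low — raise k to concentrate. Iterating converges to k ≈ 7.65.
Then θ = 1.73/(7.65−1) ≈ 0.26.

k ≈ 7.65, θ ≈ 0.26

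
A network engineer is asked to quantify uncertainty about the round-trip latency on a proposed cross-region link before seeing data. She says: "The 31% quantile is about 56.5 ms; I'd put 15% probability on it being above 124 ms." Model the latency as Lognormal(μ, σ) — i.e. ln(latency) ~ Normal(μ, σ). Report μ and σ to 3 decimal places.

μ ≈ 4.289, σ ≈ 0.513

If T ~ Lognormal(μ,σ) then ln T ~ Normal(μ,σ), so the p-quantile of ln T is μ + z_p·σ.
ln(56.5) = 4.034 and ln(124) = 4.82; z_{0.31} = -0.4959, z_{0.85} = 1.036.
σ = (4.82 − 4.034)/(1.036 − (-0.4959)) = 0.513.
μ = 4.034 − (-0.4959)·0.513 = 4.289.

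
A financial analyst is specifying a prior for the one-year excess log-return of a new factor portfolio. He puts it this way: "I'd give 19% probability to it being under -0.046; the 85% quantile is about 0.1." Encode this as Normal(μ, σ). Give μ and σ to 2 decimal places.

μ = 0.02, σ = 0.08

For Normal(μ,σ), the p-quantile is μ + z_p·σ. Here z_{0.19} = -0.8779, z_{0.85} = 1.036.
So -0.046 = μ − 0.8779σ and 0.1 = μ + 1.036σ.
Subtracting: σ = (0.1 − -0.046)/(1.036 − (-0.8779)) = 0.08.
Then μ = -0.046 − (-0.8779)·0.08 = 0.02.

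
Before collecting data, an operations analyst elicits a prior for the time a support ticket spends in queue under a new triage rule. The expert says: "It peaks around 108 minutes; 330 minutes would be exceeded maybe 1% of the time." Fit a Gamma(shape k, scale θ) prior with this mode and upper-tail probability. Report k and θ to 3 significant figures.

k ≈ 4.59, θ ≈ 30.1

Gamma(k,θ) with k>1 has mode (k−1)θ, so θ = 108/(k−1).
Need P(X < 330) = 0.99 with θ tied to k this way. Start at k = 2, θ = 108: P(X<330) ≈ 0.809.
Too low — raise k to concentrate. Iterating converges to k ≈ 4.59.
Then θ = 108/(4.59−1) ≈ 30.1.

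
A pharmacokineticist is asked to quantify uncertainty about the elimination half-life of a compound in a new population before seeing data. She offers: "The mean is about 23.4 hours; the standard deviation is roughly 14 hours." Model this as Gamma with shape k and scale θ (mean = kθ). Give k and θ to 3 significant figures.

For Gamma(k, scale θ): mean = kθ, variance = kθ², so CV = 1/√k.
CV = SD/mean = 14/23.4 = 0.5983, hence k = 1/CV² = 2.79.
Then θ = mean/k = 23.4/2.79 = 8.38.

k ≈ 2.79, θ ≈ 8.38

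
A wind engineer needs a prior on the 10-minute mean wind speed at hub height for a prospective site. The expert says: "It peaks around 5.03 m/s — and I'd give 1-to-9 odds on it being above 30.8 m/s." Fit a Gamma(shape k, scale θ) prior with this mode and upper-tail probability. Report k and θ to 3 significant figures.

Gamma(k,θ) with k>1 has mode (k−1)θ, so θ = 5.03/(k−1).
Need P(X < 30.8) = 0.9 with θ tied to k this way. Start at k = 2, θ = 5.03: P(X<30.8) ≈ 0.984.
Too high — lower k to spread out. Iterating converges to k ≈ 1.51.
Then θ = 5.03/(1.51−1) ≈ 9.78.

k ≈ 1.51, θ ≈ 9.78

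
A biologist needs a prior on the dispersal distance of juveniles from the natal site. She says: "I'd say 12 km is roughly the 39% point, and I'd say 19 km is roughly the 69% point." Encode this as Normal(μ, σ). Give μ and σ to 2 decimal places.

The p-quantile of Normal(μ,σ) is μ + z_p·σ, with z_{0.39} = -0.2793 and z_{0.69} = 0.4959.
Eliminate σ: μ = (z₂·x₁ − z₁·x₂)/(z₂ − z₁) = (0.4959·12 − (-0.2793)·19)/0.7752 = 14.52.
Then σ = (x₂ − x₁)/(z₂ − z₁) = (19 − 12)/0.7752 = 9.03.

μ = 14.52, σ = 9.03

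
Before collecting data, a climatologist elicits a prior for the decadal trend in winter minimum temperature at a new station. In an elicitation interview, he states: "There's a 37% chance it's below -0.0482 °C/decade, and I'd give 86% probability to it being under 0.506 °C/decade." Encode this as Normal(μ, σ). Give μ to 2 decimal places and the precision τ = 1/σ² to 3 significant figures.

μ = 0.08, τ = 6.49

The p-quantile of Normal(μ,σ) is μ + z_p·σ, with z_{0.37} = -0.3319 and z_{0.86} = 1.08.
Eliminate σ: μ = (z₂·x₁ − z₁·x₂)/(z₂ − z₁) = (1.08·-0.0482 − (-0.3319)·0.506)/1.412 = 0.08.
Then σ = (x₂ − x₁)/(z₂ − z₁) = (0.506 − -0.0482)/1.412 = 0.39.
Precision τ = 1/σ² = 1/0.3924² = 6.49.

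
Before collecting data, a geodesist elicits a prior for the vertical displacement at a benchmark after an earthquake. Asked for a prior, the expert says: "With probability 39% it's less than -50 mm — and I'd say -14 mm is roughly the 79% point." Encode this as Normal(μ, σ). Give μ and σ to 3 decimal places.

For Normal(μ,σ), the p-quantile is μ + z_p·σ. Here z_{0.39} = -0.2793, z_{0.79} = 0.8064.
So -50 = μ − 0.2793σ and -14 = μ + 0.8064σ.
Subtracting: σ = (-14 − -50)/(0.8064 − (-0.2793)) = 33.157.
Then μ = -50 − (-0.2793)·33.157 = -40.739.

μ = -40.739, σ = 33.157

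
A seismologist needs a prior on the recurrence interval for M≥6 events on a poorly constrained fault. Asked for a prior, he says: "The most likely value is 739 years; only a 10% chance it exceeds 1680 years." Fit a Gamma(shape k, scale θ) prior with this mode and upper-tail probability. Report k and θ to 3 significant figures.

k ≈ 3.85, θ ≈ 259

Gamma(k,θ) with k>1 has mode (k−1)θ, so θ = 739/(k−1).
Need P(X < 1680) = 0.9 with θ tied to k this way. Start at k = 2, θ = 739: P(X<1680) ≈ 0.663.
Too low — raise k to concentrate. Iterating converges to k ≈ 3.85.
Then θ = 739/(3.85−1) ≈ 259.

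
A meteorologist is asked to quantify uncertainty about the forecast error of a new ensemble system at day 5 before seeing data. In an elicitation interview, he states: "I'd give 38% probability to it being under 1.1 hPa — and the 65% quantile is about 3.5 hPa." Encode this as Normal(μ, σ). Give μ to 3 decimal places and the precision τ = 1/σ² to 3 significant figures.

For Normal(μ,σ), the p-quantile is μ + z_p·σ. Here z_{0.38} = -0.3055, z_{0.65} = 0.3853.
So 1.1 = μ − 0.3055σ and 3.5 = μ + 0.3853σ.
Subtracting: σ = (3.5 − 1.1)/(0.3853 − (-0.3055)) = 3.474.
Then μ = 1.1 − (-0.3055)·3.474 = 2.161.
Precision τ = 1/σ² = 1/3.474² = 0.0828.

μ = 2.161, τ = 0.0828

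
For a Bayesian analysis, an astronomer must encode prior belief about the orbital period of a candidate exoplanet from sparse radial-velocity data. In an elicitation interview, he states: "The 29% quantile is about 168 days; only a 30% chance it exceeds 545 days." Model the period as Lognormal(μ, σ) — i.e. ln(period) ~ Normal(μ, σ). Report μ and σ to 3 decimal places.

μ ≈ 5.728, σ ≈ 1.092

If T ~ Lognormal(μ,σ) then ln T ~ Normal(μ,σ), so the p-quantile of ln T is μ + z_p·σ.
ln(168) = 5.124 and ln(545) = 6.301; z_{0.29} = -0.5534, z_{0.7} = 0.5244.
σ = (6.301 − 5.124)/(0.5244 − (-0.5534)) = 1.092.
μ = 5.124 − (-0.5534)·1.092 = 5.728.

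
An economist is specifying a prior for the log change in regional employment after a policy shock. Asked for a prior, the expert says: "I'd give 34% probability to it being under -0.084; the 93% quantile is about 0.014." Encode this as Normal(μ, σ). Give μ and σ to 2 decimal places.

μ = -0.06, σ = 0.05

For Normal(μ,σ), the p-quantile is μ + z_p·σ. Here z_{0.34} = -0.4125, z_{0.93} = 1.476.
So -0.084 = μ − 0.4125σ and 0.014 = μ + 1.476σ.
Subtracting: σ = (0.014 − -0.084)/(1.476 − (-0.4125)) = 0.05.
Then μ = -0.084 − (-0.4125)·0.05 = -0.06.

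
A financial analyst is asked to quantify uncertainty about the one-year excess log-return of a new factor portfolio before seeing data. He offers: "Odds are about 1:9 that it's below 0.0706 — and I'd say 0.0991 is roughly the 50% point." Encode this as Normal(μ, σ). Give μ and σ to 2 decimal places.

The p-quantile of Normal(μ,σ) is μ + z_p·σ, with z_{0.1} = -1.282 and z_{0.5} = 0.
Eliminate σ: μ = (z₂·x₁ − z₁·x₂)/(z₂ − z₁) = (0·0.0706 − (-1.282)·0.0991)/1.282 = 0.10.
Then σ = (x₂ − x₁)/(z₂ − z₁) = (0.0991 − 0.0706)/1.282 = 0.02.

μ = 0.10, σ = 0.02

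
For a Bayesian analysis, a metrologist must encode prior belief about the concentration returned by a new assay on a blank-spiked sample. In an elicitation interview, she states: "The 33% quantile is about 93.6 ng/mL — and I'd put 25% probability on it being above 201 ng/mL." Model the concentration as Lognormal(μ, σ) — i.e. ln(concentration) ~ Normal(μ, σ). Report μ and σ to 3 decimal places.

If T ~ Lognormal(μ,σ) then ln T ~ Normal(μ,σ), so the p-quantile of ln T is μ + z_p·σ.
ln(93.6) = 4.539 and ln(201) = 5.303; z_{0.33} = -0.4399, z_{0.75} = 0.6745.
σ = (5.303 − 4.539)/(0.6745 − (-0.4399)) = 0.686.
μ = 4.539 − (-0.4399)·0.686 = 4.841.

μ ≈ 4.841, σ ≈ 0.686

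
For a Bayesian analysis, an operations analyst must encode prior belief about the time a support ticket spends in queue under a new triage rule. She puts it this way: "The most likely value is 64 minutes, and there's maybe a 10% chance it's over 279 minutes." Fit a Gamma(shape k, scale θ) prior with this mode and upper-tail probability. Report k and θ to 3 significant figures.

Gamma(k,θ) with k>1 has mode (k−1)θ, so θ = 64/(k−1).
Need P(X < 279) = 0.9 with θ tied to k this way. Start at k = 2, θ = 64: P(X<279) ≈ 0.931.
Too high — lower k to spread out. Iterating converges to k ≈ 1.84.
Then θ = 64/(1.84−1) ≈ 76.6.

k ≈ 1.84, θ ≈ 76.6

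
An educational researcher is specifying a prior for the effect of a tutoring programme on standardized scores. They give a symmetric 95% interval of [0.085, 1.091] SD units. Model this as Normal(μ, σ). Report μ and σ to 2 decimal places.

A symmetric 95% interval runs μ ± z·σ with z = 1.96.
Half-width = 0.503, so σ = 0.503/1.96 = 0.26.
μ is the interval midpoint, 0.59.

μ = 0.59, σ = 0.26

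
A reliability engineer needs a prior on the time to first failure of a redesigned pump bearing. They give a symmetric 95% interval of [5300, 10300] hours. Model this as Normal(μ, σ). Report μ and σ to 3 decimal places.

A symmetric 95% interval runs μ ± z·σ with z = 1.96.
Half-width = 2500, so σ = 2500/1.96 = 1275.534.
μ is the interval midpoint, 7800.000.

μ = 7800.000, σ = 1275.534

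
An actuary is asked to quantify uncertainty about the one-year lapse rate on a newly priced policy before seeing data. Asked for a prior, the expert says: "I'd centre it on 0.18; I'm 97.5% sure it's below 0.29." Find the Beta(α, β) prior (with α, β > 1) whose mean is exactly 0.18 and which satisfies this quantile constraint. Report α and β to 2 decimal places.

α ≈ 10.03, β ≈ 45.70

With mean 0.18 fixed, write α = 0.18s, β = 0.82s where s = α+β.
Need P(θ < 0.29) = 0.975 under Beta(0.18s, 0.82s). Normal approximation: (q−m)/√(m(1−m)/s) ≈ z_{0.975} = 1.96, so s ≈ 0.18·0.82·(1.96)²/(0.29−0.18)² = 46.9.
At s = 46.9: P(θ<0.29) ≈ 0.965. Adjusting to match 0.975 gives s ≈ 55.74.
So α = 0.18·55.74 ≈ 10.03, β = 0.82·55.74 ≈ 45.70.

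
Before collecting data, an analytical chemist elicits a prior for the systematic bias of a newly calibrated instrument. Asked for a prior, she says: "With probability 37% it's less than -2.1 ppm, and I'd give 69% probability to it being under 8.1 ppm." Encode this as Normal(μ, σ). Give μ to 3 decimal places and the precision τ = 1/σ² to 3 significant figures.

The p-quantile of Normal(μ,σ) is μ + z_p·σ, with z_{0.37} = -0.3319 and z_{0.69} = 0.4959.
Eliminate σ: μ = (z₂·x₁ − z₁·x₂)/(z₂ − z₁) = (0.4959·-2.1 − (-0.3319)·8.1)/0.8277 = 1.990.
Then σ = (x₂ − x₁)/(z₂ − z₁) = (8.1 − -2.1)/0.8277 = 12.323.
Precision τ = 1/σ² = 1/12.32² = 0.00658.

μ = 1.990, τ = 0.00658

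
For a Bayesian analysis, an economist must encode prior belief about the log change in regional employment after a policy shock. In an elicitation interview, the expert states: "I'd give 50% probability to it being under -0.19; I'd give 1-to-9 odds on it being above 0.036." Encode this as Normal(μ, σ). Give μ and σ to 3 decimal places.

The p-quantile of Normal(μ,σ) is μ + z_p·σ, with z_{0.5} = 0 and z_{0.9} = 1.282.
Eliminate σ: μ = (z₂·x₁ − z₁·x₂)/(z₂ − z₁) = (1.282·-0.19 − (0)·0.036)/1.282 = -0.190.
Then σ = (x₂ − x₁)/(z₂ − z₁) = (0.036 − -0.19)/1.282 = 0.176.

μ = -0.190, σ = 0.176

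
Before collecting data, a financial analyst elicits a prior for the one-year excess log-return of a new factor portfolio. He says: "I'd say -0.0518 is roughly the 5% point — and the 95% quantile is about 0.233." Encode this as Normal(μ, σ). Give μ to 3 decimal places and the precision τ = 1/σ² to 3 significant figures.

μ = 0.091, τ = 133

The p-quantile of Normal(μ,σ) is μ + z_p·σ, with z_{0.05} = -1.645 and z_{0.95} = 1.645.
Eliminate σ: μ = (z₂·x₁ − z₁·x₂)/(z₂ − z₁) = (1.645·-0.0518 − (-1.645)·0.233)/3.29 = 0.091.
Then σ = (x₂ − x₁)/(z₂ − z₁) = (0.233 − -0.0518)/3.29 = 0.087.
Precision τ = 1/σ² = 1/0.08657² = 133.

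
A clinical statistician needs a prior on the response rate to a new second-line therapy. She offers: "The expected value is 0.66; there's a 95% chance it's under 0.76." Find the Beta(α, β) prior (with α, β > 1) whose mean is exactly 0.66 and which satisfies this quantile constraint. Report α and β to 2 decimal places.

With mean 0.66 fixed, write α = 0.66s, β = 0.34s where s = α+β.
Need P(θ < 0.76) = 0.95 under Beta(0.66s, 0.34s). Normal approximation: (q−m)/√(m(1−m)/s) ≈ z_{0.95} = 1.64, so s ≈ 0.66·0.34·(1.64)²/(0.76−0.66)² = 60.7.
At s = 60.7: P(θ<0.76) ≈ 0.957. Adjusting to match 0.95 gives s ≈ 55.94.
So α = 0.66·55.94 ≈ 36.92, β = 0.34·55.94 ≈ 19.02.

α ≈ 36.92, β ≈ 19.02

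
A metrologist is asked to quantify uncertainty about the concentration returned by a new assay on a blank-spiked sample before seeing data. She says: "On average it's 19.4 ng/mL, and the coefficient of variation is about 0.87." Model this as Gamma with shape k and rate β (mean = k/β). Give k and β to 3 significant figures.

For Gamma(k, rate β): mean = k/β, variance = k/β², so CV = 1/√k.
CV = 0.87, hence k = 1/CV² = 1.32.
Then β = k/mean = 1.32/19.4 = 0.0681.

k ≈ 1.32, β ≈ 0.0681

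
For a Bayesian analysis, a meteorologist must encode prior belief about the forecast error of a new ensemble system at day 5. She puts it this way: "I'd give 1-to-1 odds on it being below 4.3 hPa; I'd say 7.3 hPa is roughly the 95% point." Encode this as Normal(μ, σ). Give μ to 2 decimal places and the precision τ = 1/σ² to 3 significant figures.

The p-quantile of Normal(μ,σ) is μ + z_p·σ, with z_{0.5} = 0 and z_{0.95} = 1.645.
Eliminate σ: μ = (z₂·x₁ − z₁·x₂)/(z₂ − z₁) = (1.645·4.3 − (0)·7.3)/1.645 = 4.30.
Then σ = (x₂ − x₁)/(z₂ − z₁) = (7.3 − 4.3)/1.645 = 1.82.
Precision τ = 1/σ² = 1/1.824² = 0.301.

μ = 4.30, τ = 0.301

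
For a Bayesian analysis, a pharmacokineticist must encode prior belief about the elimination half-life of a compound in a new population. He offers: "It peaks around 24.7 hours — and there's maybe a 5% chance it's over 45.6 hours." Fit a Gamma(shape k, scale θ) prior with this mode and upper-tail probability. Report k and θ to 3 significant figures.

Gamma(k,θ) with k>1 has mode (k−1)θ, so θ = 24.7/(k−1).
Need P(X < 45.6) = 0.95 with θ tied to k this way. Start at k = 2, θ = 24.7: P(X<45.6) ≈ 0.551.
Too low — raise k to concentrate. Iterating converges to k ≈ 8.41.
Then θ = 24.7/(8.41−1) ≈ 3.34.

k ≈ 8.41, θ ≈ 3.34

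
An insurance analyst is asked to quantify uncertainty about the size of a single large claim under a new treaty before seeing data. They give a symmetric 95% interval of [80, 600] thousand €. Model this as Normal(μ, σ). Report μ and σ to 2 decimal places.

μ = 340.00, σ = 132.66

A symmetric 95% interval runs μ ± z·σ with z = 1.96.
Half-width = 260, so σ = 260/1.96 = 132.66.
μ is the interval midpoint, 340.00.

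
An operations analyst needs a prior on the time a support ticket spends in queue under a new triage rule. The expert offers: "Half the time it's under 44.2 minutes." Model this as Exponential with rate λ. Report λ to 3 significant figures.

λ ≈ 0.0157

Exponential median = ln 2 / λ, so λ = ln 2 / 44.2 = 0.0157.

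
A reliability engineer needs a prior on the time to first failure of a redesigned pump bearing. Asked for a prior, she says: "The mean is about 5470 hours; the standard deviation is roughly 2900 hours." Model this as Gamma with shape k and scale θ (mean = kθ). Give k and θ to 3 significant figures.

k ≈ 3.56, θ ≈ 1540

For Gamma(k, scale θ): mean = kθ, variance = kθ², so CV = 1/√k.
CV = SD/mean = 2900/5470 = 0.5302, hence k = 1/CV² = 3.56.
Then θ = mean/k = 5470/3.56 = 1540.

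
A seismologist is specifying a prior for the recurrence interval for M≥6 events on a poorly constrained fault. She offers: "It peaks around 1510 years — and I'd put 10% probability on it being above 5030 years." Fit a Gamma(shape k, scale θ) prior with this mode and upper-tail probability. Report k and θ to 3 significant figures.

k ≈ 2.3, θ ≈ 1160

Gamma(k,θ) with k>1 has mode (k−1)θ, so θ = 1510/(k−1).
Need P(X < 5030) = 0.9 with θ tied to k this way. Start at k = 2, θ = 1510: P(X<5030) ≈ 0.845.
Too low — raise k to concentrate. Iterating converges to k ≈ 2.3.
Then θ = 1510/(2.3−1) ≈ 1160.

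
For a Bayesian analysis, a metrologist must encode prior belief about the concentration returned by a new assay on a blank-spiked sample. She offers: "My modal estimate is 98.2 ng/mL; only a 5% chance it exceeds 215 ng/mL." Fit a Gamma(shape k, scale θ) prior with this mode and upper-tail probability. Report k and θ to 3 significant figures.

k ≈ 5.48, θ ≈ 21.9

Gamma(k,θ) with k>1 has mode (k−1)θ, so θ = 98.2/(k−1).
Need P(X < 215) = 0.95 with θ tied to k this way. Start at k = 2, θ = 98.2: P(X<215) ≈ 0.643.
Too low — raise k to concentrate. Iterating converges to k ≈ 5.48.
Then θ = 98.2/(5.48−1) ≈ 21.9.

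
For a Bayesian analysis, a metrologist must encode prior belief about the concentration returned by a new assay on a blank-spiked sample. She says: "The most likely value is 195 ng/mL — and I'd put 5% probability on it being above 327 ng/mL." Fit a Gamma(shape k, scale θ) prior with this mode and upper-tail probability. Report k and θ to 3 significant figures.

k ≈ 11.5, θ ≈ 18.7

Gamma(k,θ) with k>1 has mode (k−1)θ, so θ = 195/(k−1).
Need P(X < 327) = 0.95 with θ tied to k this way. Start at k = 2, θ = 195: P(X<327) ≈ 0.500.
Too low — raise k to concentrate. Iterating converges to k ≈ 11.5.
Then θ = 195/(11.5−1) ≈ 18.7.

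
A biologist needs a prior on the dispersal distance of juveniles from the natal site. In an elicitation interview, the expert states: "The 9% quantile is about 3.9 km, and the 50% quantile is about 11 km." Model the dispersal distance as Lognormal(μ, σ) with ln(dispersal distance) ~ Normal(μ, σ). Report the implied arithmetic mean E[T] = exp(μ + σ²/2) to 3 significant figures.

If T ~ Lognormal(μ,σ) then ln T ~ Normal(μ,σ), so the p-quantile of ln T is μ + z_p·σ.
ln(3.9) = 1.361 and ln(11) = 2.398; z_{0.09} = -1.341, z_{0.5} = 0.
σ = (2.398 − 1.361)/(0 − (-1.341)) = 0.773.
μ = 1.361 − (-1.341)·0.773 = 2.398.
E[T] = exp(μ + σ²/2) = exp(2.398 + 0.2991) = 14.8 km.

E[T] ≈ 14.8 km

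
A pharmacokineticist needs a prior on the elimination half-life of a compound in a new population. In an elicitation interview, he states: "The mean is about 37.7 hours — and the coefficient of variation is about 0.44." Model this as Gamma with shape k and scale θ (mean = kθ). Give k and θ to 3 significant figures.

k ≈ 5.17, θ ≈ 7.3

For Gamma(k, scale θ): mean = kθ, variance = kθ², so CV = 1/√k.
CV = 0.44, hence k = 1/CV² = 5.17.
Then θ = mean/k = 37.7/5.17 = 7.3.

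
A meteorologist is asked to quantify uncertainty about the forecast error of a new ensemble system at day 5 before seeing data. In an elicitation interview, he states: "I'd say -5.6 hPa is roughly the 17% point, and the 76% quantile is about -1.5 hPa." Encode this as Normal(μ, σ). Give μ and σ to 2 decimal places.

For Normal(μ,σ), the p-quantile is μ + z_p·σ. Here z_{0.17} = -0.9542, z_{0.76} = 0.7063.
So -5.6 = μ − 0.9542σ and -1.5 = μ + 0.7063σ.
Subtracting: σ = (-1.5 − -5.6)/(0.7063 − (-0.9542)) = 2.47.
Then μ = -5.6 − (-0.9542)·2.47 = -3.24.

μ = -3.24, σ = 2.47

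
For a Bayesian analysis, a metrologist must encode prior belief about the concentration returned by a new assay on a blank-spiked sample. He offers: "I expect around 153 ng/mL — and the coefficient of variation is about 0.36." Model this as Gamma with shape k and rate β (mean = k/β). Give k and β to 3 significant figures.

For Gamma(k, rate β): mean = k/β, variance = k/β², so CV = 1/√k.
CV = 0.36, hence k = 1/CV² = 7.72.
Then β = k/mean = 7.72/153 = 0.0504.

k ≈ 7.72, β ≈ 0.0504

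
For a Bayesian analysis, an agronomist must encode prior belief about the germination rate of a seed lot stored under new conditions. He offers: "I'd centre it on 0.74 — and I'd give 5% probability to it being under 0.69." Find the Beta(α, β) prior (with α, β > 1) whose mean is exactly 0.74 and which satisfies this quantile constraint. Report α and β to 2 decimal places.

With mean 0.74 fixed, write α = 0.74s, β = 0.26s where s = α+β.
Need P(θ < 0.69) = 0.05 under Beta(0.74s, 0.26s). Normal approximation: (q−m)/√(m(1−m)/s) ≈ z_{0.05} = -1.64, so s ≈ 0.74·0.26·(-1.64)²/(0.69−0.74)² = 208.2.
At s = 208.2: P(θ<0.69) ≈ 0.054. Adjusting to match 0.05 gives s ≈ 217.93.
So α = 0.74·217.93 ≈ 161.27, β = 0.26·217.93 ≈ 56.66.

α ≈ 161.27, β ≈ 56.66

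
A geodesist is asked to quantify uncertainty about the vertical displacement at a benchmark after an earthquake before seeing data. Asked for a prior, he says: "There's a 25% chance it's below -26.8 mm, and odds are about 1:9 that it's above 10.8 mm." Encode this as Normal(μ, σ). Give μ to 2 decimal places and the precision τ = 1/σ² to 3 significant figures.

The p-quantile of Normal(μ,σ) is μ + z_p·σ, with z_{0.25} = -0.6745 and z_{0.9} = 1.282.
Eliminate σ: μ = (z₂·x₁ − z₁·x₂)/(z₂ − z₁) = (1.282·-26.8 − (-0.6745)·10.8)/1.956 = -13.83.
Then σ = (x₂ − x₁)/(z₂ − z₁) = (10.8 − -26.8)/1.956 = 19.22.
Precision τ = 1/σ² = 1/19.22² = 0.00271.

μ = -13.83, τ = 0.00271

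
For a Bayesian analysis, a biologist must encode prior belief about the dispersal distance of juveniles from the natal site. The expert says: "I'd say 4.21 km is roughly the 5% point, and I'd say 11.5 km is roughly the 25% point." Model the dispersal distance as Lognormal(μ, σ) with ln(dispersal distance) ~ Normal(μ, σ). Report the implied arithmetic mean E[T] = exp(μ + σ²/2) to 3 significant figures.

If T ~ Lognormal(μ,σ) then ln T ~ Normal(μ,σ), so the p-quantile of ln T is μ + z_p·σ.
ln(4.21) = 1.437 and ln(11.5) = 2.442; z_{0.05} = -1.645, z_{0.25} = -0.6745.
σ = (2.442 − 1.437)/(-0.6745 − (-1.645)) = 1.036.
μ = 1.437 − (-1.645)·1.036 = 3.141.
E[T] = exp(μ + σ²/2) = exp(3.141 + 0.5362) = 39.5 km.

E[T] ≈ 39.5 km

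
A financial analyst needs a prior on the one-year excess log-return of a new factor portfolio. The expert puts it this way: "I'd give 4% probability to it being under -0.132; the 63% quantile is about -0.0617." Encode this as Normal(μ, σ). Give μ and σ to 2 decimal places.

μ = -0.07, σ = 0.03

For Normal(μ,σ), the p-quantile is μ + z_p·σ. Here z_{0.04} = -1.751, z_{0.63} = 0.3319.
So -0.132 = μ − 1.751σ and -0.0617 = μ + 0.3319σ.
Subtracting: σ = (-0.0617 − -0.132)/(0.3319 − (-1.751)) = 0.03.
Then μ = -0.132 − (-1.751)·0.03 = -0.07.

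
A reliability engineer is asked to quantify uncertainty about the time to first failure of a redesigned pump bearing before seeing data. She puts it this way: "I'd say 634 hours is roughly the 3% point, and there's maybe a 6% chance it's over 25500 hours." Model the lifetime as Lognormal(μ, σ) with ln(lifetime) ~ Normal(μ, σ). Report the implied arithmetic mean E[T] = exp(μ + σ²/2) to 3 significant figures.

E[T] ≈ 8540 hours

If T ~ Lognormal(μ,σ) then ln T ~ Normal(μ,σ), so the p-quantile of ln T is μ + z_p·σ.
ln(634) = 6.452 and ln(25500) = 10.15; z_{0.03} = -1.881, z_{0.94} = 1.555.
σ = (10.15 − 6.452)/(1.555 − (-1.881)) = 1.075.
μ = 6.452 − (-1.881)·1.075 = 8.475.
E[T] = exp(μ + σ²/2) = exp(8.475 + 0.5782) = 8540 hours.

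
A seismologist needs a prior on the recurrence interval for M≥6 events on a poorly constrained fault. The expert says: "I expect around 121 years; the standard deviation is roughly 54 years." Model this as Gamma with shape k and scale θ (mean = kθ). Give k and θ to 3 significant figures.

For Gamma(k, scale θ): mean = kθ, variance = kθ², so CV = 1/√k.
CV = SD/mean = 54/121 = 0.4463, hence k = 1/CV² = 5.02.
Then θ = mean/k = 121/5.02 = 24.1.

k ≈ 5.02, θ ≈ 24.1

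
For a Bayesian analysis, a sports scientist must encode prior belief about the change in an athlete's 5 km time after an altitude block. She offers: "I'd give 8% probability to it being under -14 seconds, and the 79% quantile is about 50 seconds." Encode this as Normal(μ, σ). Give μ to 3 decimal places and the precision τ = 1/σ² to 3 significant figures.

μ = 26.662, τ = 0.00119

For Normal(μ,σ), the p-quantile is μ + z_p·σ. Here z_{0.08} = -1.405, z_{0.79} = 0.8064.
So -14 = μ − 1.405σ and 50 = μ + 0.8064σ.
Subtracting: σ = (50 − -14)/(0.8064 − (-1.405)) = 28.940.
Then μ = -14 − (-1.405)·28.940 = 26.662.
Precision τ = 1/σ² = 1/28.94² = 0.00119.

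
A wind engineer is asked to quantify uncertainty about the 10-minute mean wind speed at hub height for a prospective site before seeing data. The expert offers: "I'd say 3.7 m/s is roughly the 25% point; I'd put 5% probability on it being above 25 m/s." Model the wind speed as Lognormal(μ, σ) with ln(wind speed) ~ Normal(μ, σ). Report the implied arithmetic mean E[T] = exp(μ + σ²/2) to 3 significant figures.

E[T] ≈ 9.05 m/s

If T ~ Lognormal(μ,σ) then ln T ~ Normal(μ,σ), so the p-quantile of ln T is μ + z_p·σ.
ln(3.7) = 1.308 and ln(25) = 3.219; z_{0.25} = -0.6745, z_{0.95} = 1.645.
σ = (3.219 − 1.308)/(1.645 − (-0.6745)) = 0.824.
μ = 1.308 − (-0.6745)·0.824 = 1.864.
E[T] = exp(μ + σ²/2) = exp(1.864 + 0.3393) = 9.05 m/s.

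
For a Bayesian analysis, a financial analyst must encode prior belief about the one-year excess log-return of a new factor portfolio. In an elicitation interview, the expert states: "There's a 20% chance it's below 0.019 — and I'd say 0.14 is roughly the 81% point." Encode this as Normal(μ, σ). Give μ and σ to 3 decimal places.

For Normal(μ,σ), the p-quantile is μ + z_p·σ. Here z_{0.2} = -0.8416, z_{0.81} = 0.8779.
So 0.019 = μ − 0.8416σ and 0.14 = μ + 0.8779σ.
Subtracting: σ = (0.14 − 0.019)/(0.8779 − (-0.8416)) = 0.070.
Then μ = 0.019 − (-0.8416)·0.070 = 0.078.

μ = 0.078, σ = 0.070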